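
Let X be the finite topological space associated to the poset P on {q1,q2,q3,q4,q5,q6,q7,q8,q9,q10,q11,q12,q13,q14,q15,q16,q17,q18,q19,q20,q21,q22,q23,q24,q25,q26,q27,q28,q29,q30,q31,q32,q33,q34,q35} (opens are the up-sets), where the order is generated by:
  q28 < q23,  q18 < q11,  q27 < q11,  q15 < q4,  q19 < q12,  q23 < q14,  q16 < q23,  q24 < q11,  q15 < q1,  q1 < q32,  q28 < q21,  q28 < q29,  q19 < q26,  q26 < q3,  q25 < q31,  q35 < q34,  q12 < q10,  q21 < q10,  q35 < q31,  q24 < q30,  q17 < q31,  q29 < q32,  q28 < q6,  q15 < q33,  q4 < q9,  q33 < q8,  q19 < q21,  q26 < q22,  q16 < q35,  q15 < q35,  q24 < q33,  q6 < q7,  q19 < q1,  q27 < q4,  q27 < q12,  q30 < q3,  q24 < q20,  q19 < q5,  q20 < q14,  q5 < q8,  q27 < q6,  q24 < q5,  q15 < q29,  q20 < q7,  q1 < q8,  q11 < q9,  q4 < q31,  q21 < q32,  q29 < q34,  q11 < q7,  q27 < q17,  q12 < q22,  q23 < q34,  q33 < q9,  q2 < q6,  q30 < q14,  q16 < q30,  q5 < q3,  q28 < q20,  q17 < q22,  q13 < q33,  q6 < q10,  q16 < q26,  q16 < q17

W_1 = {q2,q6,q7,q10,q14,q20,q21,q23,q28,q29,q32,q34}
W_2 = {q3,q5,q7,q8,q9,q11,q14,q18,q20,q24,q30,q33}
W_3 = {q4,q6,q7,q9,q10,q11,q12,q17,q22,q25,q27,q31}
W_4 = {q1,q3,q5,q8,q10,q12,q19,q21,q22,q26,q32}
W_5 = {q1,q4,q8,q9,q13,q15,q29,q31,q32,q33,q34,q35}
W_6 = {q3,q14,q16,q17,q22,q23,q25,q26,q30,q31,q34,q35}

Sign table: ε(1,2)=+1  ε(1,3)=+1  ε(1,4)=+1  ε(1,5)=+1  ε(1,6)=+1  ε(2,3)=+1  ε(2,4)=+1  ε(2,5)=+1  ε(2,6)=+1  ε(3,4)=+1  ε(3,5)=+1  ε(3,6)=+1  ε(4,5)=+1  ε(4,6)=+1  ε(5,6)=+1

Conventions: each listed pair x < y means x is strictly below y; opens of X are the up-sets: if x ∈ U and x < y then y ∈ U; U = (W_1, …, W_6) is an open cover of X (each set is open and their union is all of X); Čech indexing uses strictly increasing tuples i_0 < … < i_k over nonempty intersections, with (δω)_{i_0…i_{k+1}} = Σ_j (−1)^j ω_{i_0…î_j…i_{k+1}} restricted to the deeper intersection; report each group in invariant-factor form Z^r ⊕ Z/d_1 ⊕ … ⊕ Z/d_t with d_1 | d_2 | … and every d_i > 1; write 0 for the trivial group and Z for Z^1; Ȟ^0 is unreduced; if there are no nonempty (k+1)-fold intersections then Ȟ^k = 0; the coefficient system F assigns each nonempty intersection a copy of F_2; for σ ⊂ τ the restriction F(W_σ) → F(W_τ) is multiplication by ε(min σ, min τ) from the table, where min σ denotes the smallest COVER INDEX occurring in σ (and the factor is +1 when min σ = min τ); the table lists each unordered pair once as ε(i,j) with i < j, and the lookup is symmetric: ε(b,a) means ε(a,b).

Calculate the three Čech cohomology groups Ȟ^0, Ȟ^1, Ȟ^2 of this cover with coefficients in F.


Ȟ^0 ≅ Z/2; Ȟ^1 ≅ Z/2; Ȟ^2 ≅ Z/2

nonempty overlaps:
  W12={q7,q14,q20} W13={q6,q7,q10} W14={q10,q21,q32} W15={q29,q32,q34} W16={q14,q23,q34} W23={q7,q9,q11} W24={q3,q5,q8} W25={q8,q9,q33} W26={q3,q14,q30} W34={q10,q12,q22} W35={q4,q9,q31} W36={q17,q22,q25,q31} W45={q1,q8,q32} W46={q3,q22,q26} W56={q31,q34,q35}
  W123={q7} W126={q14} W134={q10} W145={q32} W156={q34} W235={q9} W245={q8} W246={q3} W346={q22} W356={q31}
C dims 6,15,10; δ0: rk_F2 5; δ1: rk_F2 9
degree 0: 6−5−0 = 1 → Ȟ^0 ≅ Z/2
degree 1: 15−9−5 = 1 → Ȟ^1 ≅ Z/2
degree 2: 10−0−9 = 1 → Ȟ^2 ≅ Z/2


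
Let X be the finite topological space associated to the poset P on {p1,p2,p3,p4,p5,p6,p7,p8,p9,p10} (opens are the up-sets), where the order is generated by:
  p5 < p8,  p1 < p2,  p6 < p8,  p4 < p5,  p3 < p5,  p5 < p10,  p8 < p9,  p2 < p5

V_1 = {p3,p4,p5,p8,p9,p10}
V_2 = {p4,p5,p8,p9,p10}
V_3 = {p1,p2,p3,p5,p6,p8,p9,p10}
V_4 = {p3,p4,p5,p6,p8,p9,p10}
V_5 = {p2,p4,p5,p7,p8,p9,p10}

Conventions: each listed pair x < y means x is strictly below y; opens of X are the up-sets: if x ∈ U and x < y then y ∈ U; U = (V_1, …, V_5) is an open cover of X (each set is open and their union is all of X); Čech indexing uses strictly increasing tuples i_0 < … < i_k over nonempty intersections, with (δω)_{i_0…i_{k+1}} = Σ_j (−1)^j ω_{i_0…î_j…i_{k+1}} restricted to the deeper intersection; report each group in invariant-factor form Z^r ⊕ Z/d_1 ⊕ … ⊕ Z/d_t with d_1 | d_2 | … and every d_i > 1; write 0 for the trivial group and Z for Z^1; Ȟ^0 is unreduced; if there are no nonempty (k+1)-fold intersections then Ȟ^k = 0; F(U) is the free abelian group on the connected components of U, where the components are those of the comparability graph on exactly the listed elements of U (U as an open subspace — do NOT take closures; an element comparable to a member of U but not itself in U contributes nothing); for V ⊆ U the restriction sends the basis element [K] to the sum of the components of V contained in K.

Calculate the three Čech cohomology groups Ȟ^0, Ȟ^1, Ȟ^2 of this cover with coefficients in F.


Ȟ^0 = Z^2,  Ȟ^1 = 0,  Ȟ^2 = 0

nerve simplices:
  V12={p4,p5,p8,p9,p10} V13={p3,p5,p8,p9,p10} V14={p3,p4,p5,p8,p9,p10} V15={p4,p5,p8,p9,p10} V23={p5,p8,p9,p10} V24={p4,p5,p8,p9,p10} V25={p4,p5,p8,p9,p10} V34={p3,p5,p6,p8,p9,p10} V35={p2,p5,p8,p9,p10} V45={p4,p5,p8,p9,p10}
  V123={p5,p8,p9,p10} V124={p4,p5,p8,p9,p10} V125={p4,p5,p8,p9,p10} V134={p3,p5,p8,p9,p10} V135={p5,p8,p9,p10} V145={p4,p5,p8,p9,p10} V234={p5,p8,p9,p10} V235={p5,p8,p9,p10} V245={p4,p5,p8,p9,p10} V345={p5,p8,p9,p10}
  V1234={p5,p8,p9,p10} V1235={p5,p8,p9,p10} V1245={p4,p5,p8,p9,p10} V1345={p5,p8,p9,p10} V2345={p5,p8,p9,p10}
  V12345={p5,p8,p9,p10}
components per intersection:
  V1: {p3,p4,p5,p8,p9,p10}
  V2: {p4,p5,p8,p9,p10}
  V3: {p1,p2,p3,p5,p6,p8,p9,p10}
  V4: {p3,p4,p5,p6,p8,p9,p10}
  V5: {p2,p4,p5,p8,p9,p10} {p7}
  V12: {p4,p5,p8,p9,p10}
  V13: {p3,p5,p8,p9,p10}
  V14: {p3,p4,p5,p8,p9,p10}
  V15: {p4,p5,p8,p9,p10}
  V23: {p5,p8,p9,p10}
  V24: {p4,p5,p8,p9,p10}
  V25: {p4,p5,p8,p9,p10}
  V34: {p3,p5,p6,p8,p9,p10}
  V35: {p2,p5,p8,p9,p10}
  V45: {p4,p5,p8,p9,p10}
  V123: {p5,p8,p9,p10}
  V124: {p4,p5,p8,p9,p10}
  V125: {p4,p5,p8,p9,p10}
  V134: {p3,p5,p8,p9,p10}
  V135: {p5,p8,p9,p10}
  V145: {p4,p5,p8,p9,p10}
  V234: {p5,p8,p9,p10}
  V235: {p5,p8,p9,p10}
  V245: {p4,p5,p8,p9,p10}
  V345: {p5,p8,p9,p10}
  V1234: {p5,p8,p9,p10}
  V1235: {p5,p8,p9,p10}
  V1245: {p4,p5,p8,p9,p10}
  V1345: {p5,p8,p9,p10}
  V2345: {p5,p8,p9,p10}
  V12345: {p5,p8,p9,p10}
C dims 6,10,10,5; δ0: rk 4, SNF 1^4; δ1: rk 6, SNF 1^6; δ2: rk 4, SNF 1^4
degree 0: 6−4−0 = 2 → Ȟ^0 ≅ Z^2
degree 1: 10−6−4 = 0 → Ȟ^1 ≅ 0
degree 2: 10−4−6 = 0 → Ȟ^2 ≅ 0


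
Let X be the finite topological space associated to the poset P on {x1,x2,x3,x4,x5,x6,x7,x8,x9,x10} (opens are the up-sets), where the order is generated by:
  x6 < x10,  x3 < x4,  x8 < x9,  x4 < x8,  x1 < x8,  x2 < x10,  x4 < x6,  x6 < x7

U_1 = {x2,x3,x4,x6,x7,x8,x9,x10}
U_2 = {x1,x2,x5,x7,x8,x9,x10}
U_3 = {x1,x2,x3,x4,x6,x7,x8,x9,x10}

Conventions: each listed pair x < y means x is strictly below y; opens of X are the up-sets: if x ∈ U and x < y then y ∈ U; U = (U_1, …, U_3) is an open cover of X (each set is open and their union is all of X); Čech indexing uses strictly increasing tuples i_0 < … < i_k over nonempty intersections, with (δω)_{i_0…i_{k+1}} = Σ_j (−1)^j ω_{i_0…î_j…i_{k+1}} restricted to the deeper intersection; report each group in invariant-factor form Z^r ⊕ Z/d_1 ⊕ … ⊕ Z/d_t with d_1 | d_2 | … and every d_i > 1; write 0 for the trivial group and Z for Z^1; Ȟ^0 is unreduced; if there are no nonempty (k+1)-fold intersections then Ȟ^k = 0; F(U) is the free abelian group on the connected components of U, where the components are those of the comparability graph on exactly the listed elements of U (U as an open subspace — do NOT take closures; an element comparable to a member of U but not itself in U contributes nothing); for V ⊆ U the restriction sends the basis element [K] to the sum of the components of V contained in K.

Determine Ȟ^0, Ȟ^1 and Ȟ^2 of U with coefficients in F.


nonempty overlaps:
  U12={x2,x7,x8,x9,x10} U13={x2,x3,x4,x6,x7,x8,x9,x10} U23={x1,x2,x7,x8,x9,x10}
  U123={x2,x7,x8,x9,x10}
components per intersection:
  U1: {x2,x3,x4,x6,x7,x8,x9,x10}
  U2: {x1,x8,x9} {x2,x10} {x5} {x7}
  U3: {x1,x2,x3,x4,x6,x7,x8,x9,x10}
  U12: {x2,x10} {x7} {x8,x9}
  U13: {x2,x3,x4,x6,x7,x8,x9,x10}
  U23: {x1,x8,x9} {x2,x10} {x7}
  U123: {x2,x10} {x7} {x8,x9}
C dims 6,7,3; δ0: rk 4, SNF 1^4; δ1: rk 3, SNF 1^3
degree 0: 6−4−0 = 2 → Ȟ^0 ≅ Z^2
degree 1: 7−3−4 = 0 → Ȟ^1 ≅ 0
degree 2: 3−0−3 = 0 → Ȟ^2 ≅ 0

Ȟ^0 ≅ Z^2, Ȟ^1 ≅ 0, Ȟ^2 ≅ 0


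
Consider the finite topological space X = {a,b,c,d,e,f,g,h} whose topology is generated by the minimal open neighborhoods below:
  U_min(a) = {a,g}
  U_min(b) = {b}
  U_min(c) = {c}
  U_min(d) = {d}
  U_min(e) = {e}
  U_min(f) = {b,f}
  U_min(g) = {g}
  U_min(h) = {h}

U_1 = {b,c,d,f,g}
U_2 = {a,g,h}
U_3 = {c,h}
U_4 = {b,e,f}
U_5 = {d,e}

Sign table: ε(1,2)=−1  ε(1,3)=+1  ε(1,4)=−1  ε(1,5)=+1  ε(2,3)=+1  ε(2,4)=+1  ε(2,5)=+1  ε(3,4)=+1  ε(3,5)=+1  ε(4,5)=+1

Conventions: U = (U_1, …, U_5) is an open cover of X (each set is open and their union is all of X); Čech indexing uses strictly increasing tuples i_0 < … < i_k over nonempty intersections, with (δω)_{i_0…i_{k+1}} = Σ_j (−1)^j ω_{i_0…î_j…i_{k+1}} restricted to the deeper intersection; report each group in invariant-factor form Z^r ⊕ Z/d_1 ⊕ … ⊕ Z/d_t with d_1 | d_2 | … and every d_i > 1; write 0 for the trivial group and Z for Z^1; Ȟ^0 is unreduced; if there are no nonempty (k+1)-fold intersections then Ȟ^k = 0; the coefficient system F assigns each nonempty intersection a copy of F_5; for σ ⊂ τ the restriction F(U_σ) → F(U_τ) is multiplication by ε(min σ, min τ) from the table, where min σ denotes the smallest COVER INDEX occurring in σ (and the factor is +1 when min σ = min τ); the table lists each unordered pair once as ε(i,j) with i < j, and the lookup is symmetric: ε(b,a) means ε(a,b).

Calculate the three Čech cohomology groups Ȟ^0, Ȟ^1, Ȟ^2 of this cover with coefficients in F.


Ȟ^0 = 0,  Ȟ^1 = Z/5,  Ȟ^2 = 0

nonempty overlaps:
  U12={g} U13={c} U14={b,f} U15={d} U23={h} U45={e}
C dims 5,6; δ0: rk_F5 5
degree 0: 5−5−0 = 0 → Ȟ^0 ≅ 0
degree 1: 6−0−5 = 1 → Ȟ^1 ≅ Z/5
degree 2: 0−0−0 = 0 → Ȟ^2 ≅ 0


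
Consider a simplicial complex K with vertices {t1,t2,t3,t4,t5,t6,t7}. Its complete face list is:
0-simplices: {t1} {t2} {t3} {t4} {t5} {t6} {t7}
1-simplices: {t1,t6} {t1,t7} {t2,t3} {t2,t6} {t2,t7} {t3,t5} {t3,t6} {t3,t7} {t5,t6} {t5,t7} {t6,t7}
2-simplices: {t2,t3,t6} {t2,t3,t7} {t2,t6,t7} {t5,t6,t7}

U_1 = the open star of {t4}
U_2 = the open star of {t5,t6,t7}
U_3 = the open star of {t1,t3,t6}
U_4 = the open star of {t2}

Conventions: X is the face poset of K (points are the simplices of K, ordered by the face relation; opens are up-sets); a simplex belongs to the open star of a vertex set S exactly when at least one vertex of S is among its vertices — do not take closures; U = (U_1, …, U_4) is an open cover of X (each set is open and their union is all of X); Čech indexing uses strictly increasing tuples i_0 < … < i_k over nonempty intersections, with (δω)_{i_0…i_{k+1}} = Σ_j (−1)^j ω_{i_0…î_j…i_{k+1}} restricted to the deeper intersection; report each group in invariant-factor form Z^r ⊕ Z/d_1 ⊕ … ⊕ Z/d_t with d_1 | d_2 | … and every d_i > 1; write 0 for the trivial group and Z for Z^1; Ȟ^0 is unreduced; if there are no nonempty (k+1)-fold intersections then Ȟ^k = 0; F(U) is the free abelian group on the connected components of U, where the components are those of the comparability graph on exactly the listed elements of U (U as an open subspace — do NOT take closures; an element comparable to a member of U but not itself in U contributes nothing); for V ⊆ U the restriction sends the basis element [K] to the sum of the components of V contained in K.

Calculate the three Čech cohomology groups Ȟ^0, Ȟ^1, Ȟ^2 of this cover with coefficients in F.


Ȟ^0 = Z^2, Ȟ^1 = Z^2 and Ȟ^2 = 0

nerve simplices:
  U1={{t4}} U2={{t5},{t6},{t7},{t1,t6},{t1,t7},{t2,t6},{t2,t7},{t3,t5},{t3,t6},{t3,t7},{t5,t6},{t5,t7},{t6,t7},{t2,t3,t6},{t2,t3,t7},{t2,t6,t7},{t5,t6,t7}} U3={{t1},{t3},{t6},{t1,t6},{t1,t7},{t2,t3},{t2,t6},{t3,t5},{t3,t6},{t3,t7},{t5,t6},{t6,t7},{t2,t3,t6},{t2,t3,t7},{t2,t6,t7},{t5,t6,t7}} U4={{t2},{t2,t3},{t2,t6},{t2,t7},{t2,t3,t6},{t2,t3,t7},{t2,t6,t7}}
  U23={{t6},{t1,t6},{t1,t7},{t2,t6},{t3,t5},{t3,t6},{t3,t7},{t5,t6},{t6,t7},{t2,t3,t6},{t2,t3,t7},{t2,t6,t7},{t5,t6,t7}} U24={{t2,t6},{t2,t7},{t2,t3,t6},{t2,t3,t7},{t2,t6,t7}} U34={{t2,t3},{t2,t6},{t2,t3,t6},{t2,t3,t7},{t2,t6,t7}}
  U234={{t2,t6},{t2,t3,t6},{t2,t3,t7},{t2,t6,t7}}
components per intersection:
  U1: {{t4}}
  U2: {{t5},{t6},{t7},{t1,t6},{t1,t7},{t2,t6},{t2,t7},{t3,t5},{t3,t6},{t3,t7},{t5,t6},{t5,t7},{t6,t7},{t2,t3,t6},{t2,t3,t7},{t2,t6,t7},{t5,t6,t7}}
  U3: {{t1},{t3},{t6},{t1,t6},{t1,t7},{t2,t3},{t2,t6},{t3,t5},{t3,t6},{t3,t7},{t5,t6},{t6,t7},{t2,t3,t6},{t2,t3,t7},{t2,t6,t7},{t5,t6,t7}}
  U4: {{t2},{t2,t3},{t2,t6},{t2,t7},{t2,t3,t6},{t2,t3,t7},{t2,t6,t7}}
  U23: {{t6},{t1,t6},{t2,t6},{t3,t6},{t5,t6},{t6,t7},{t2,t3,t6},{t2,t6,t7},{t5,t6,t7}} {{t1,t7}} {{t3,t5}} {{t3,t7},{t2,t3,t7}}
  U24: {{t2,t6},{t2,t7},{t2,t3,t6},{t2,t3,t7},{t2,t6,t7}}
  U34: {{t2,t3},{t2,t6},{t2,t3,t6},{t2,t3,t7},{t2,t6,t7}}
  U234: {{t2,t6},{t2,t3,t6},{t2,t6,t7}} {{t2,t3,t7}}
C dims 4,6,2; δ0: rk 2, SNF 1^2; δ1: rk 2, SNF 1^2
degree 0: 4−2−0 = 2 → Ȟ^0 ≅ Z^2
degree 1: 6−2−2 = 2 → Ȟ^1 ≅ Z^2
degree 2: 2−0−2 = 0 → Ȟ^2 ≅ 0


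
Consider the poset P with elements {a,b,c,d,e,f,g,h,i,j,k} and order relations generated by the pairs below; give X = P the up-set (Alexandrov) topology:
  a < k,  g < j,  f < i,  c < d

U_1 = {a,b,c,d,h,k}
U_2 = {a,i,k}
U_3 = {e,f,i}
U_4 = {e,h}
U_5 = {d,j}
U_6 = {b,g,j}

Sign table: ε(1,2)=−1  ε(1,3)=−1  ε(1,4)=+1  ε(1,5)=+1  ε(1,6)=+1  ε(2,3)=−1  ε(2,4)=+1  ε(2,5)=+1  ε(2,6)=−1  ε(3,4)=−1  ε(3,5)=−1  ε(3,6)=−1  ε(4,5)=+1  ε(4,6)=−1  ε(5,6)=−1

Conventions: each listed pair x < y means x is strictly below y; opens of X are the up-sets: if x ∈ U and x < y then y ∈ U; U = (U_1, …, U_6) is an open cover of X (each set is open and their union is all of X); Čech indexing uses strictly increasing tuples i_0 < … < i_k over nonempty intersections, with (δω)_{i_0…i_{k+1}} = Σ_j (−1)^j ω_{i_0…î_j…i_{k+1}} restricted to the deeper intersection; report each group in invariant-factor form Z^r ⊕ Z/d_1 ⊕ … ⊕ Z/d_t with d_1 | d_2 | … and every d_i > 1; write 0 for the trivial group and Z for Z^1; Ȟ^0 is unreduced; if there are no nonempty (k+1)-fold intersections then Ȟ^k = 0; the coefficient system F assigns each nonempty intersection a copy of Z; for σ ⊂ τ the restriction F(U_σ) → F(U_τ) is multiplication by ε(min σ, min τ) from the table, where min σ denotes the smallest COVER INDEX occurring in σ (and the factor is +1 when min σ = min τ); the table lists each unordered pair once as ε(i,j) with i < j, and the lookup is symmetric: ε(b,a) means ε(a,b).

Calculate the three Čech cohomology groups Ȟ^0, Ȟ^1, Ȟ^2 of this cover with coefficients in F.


nerve simplices:
  U12={a,k} U14={h} U15={d} U16={b} U23={i} U34={e} U56={j}
C dims 6,7; δ0: rk 6, SNF 1^5·2
degree 0: 6−6−0 = 0 → Ȟ^0 ≅ 0
degree 1: 7−0−6 = 1 plus torsion [2] → Ȟ^1 ≅ Z ⊕ Z/2
degree 2: 0−0−0 = 0 → Ȟ^2 ≅ 0

Ȟ^0 ≅ 0, Ȟ^1 ≅ Z ⊕ Z/2, Ȟ^2 ≅ 0


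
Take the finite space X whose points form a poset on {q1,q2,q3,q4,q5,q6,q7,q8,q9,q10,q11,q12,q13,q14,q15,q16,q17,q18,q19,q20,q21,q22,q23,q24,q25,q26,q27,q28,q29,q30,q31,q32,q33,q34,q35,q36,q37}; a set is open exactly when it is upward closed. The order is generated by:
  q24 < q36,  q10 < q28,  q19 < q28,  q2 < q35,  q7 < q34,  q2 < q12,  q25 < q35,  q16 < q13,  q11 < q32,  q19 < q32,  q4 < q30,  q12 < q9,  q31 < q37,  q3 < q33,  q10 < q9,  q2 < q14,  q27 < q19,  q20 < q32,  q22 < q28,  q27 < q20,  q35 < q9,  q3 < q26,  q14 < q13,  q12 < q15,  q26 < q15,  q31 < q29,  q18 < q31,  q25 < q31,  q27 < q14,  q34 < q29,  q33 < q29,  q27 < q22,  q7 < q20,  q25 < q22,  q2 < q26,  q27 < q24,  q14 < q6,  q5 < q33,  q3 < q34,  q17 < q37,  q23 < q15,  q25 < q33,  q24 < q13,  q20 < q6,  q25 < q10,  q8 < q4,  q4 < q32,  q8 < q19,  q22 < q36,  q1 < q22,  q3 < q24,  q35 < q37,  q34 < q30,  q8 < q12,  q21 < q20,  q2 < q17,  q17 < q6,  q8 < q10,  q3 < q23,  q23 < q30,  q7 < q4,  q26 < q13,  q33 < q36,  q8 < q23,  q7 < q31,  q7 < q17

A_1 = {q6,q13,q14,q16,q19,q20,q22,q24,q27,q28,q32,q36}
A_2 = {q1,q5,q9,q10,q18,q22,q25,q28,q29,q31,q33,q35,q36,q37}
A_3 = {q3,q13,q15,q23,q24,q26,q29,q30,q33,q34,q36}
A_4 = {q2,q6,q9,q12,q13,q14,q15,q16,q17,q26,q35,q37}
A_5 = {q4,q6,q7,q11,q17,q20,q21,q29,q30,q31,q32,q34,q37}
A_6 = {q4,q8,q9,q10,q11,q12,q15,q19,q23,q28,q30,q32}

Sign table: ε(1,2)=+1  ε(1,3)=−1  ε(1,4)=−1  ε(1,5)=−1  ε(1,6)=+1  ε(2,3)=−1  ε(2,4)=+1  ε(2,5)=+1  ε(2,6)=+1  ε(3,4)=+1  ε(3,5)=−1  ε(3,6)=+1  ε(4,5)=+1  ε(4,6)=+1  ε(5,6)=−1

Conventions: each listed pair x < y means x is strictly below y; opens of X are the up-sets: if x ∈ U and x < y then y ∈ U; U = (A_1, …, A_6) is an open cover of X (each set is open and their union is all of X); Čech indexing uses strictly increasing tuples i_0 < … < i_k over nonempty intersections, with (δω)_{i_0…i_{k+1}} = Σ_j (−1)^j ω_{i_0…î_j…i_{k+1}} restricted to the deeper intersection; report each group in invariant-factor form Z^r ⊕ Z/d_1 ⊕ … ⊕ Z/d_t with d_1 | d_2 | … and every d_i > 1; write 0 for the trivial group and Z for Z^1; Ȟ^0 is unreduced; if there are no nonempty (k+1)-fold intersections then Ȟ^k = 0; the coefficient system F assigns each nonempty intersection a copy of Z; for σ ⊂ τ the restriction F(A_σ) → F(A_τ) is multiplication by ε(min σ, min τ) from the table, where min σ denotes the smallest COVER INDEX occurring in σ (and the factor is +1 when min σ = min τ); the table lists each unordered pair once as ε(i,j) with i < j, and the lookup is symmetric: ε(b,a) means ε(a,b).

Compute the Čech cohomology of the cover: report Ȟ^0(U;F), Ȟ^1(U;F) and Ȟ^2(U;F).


Ȟ^0 ≅ 0, Ȟ^1 ≅ Z/2 and Ȟ^2 ≅ Z

nonempty overlaps:
  A12={q22,q28,q36} A13={q13,q24,q36} A14={q6,q13,q14,q16} A15={q6,q20,q32} A16={q19,q28,q32} A23={q29,q33,q36} A24={q9,q35,q37} A25={q29,q31,q37} A26={q9,q10,q28} A34={q13,q15,q26} A35={q29,q30,q34} A36={q15,q23,q30} A45={q6,q17,q37} A46={q9,q12,q15} A56={q4,q11,q30,q32}
  A123={q36} A126={q28} A134={q13} A145={q6} A156={q32} A235={q29} A245={q37} A246={q9} A346={q15} A356={q30}
C dims 6,15,10; δ0: rk 6, SNF 1^5·2; δ1: rk 9, SNF 1^9
degree 0: 6−6−0 = 0 → Ȟ^0 ≅ 0
degree 1: 15−9−6 = 0 plus torsion [2] → Ȟ^1 ≅ Z/2
degree 2: 10−0−9 = 1 → Ȟ^2 ≅ Z


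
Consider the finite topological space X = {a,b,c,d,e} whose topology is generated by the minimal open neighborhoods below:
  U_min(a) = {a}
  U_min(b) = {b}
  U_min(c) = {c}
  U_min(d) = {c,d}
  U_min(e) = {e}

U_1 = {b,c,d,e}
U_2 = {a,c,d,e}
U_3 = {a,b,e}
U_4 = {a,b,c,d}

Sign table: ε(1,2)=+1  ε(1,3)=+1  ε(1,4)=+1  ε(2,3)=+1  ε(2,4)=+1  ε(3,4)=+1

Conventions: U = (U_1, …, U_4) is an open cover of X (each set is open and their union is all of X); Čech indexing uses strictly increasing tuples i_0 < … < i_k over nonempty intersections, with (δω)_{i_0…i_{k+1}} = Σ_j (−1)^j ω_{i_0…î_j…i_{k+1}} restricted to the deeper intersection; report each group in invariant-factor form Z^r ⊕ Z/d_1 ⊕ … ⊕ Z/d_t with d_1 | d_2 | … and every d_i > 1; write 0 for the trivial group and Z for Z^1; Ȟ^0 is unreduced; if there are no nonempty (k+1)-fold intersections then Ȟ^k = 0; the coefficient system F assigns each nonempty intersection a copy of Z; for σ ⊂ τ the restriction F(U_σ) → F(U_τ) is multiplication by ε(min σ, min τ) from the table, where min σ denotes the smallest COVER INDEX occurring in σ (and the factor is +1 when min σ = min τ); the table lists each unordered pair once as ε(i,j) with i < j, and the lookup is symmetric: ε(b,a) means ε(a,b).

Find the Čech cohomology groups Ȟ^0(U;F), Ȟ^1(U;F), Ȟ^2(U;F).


nerve simplices:
  U12={c,d,e} U13={b,e} U14={b,c,d} U23={a,e} U24={a,c,d} U34={a,b}
  U123={e} U124={c,d} U134={b} U234={a}
C dims 4,6,4; δ0: rk 3, SNF 1^3; δ1: rk 3, SNF 1^3
degree 0: 4−3−0 = 1 → Ȟ^0 ≅ Z
degree 1: 6−3−3 = 0 → Ȟ^1 ≅ 0
degree 2: 4−0−3 = 1 → Ȟ^2 ≅ Z

Ȟ^0 = Z,  Ȟ^1 = 0,  Ȟ^2 = Z


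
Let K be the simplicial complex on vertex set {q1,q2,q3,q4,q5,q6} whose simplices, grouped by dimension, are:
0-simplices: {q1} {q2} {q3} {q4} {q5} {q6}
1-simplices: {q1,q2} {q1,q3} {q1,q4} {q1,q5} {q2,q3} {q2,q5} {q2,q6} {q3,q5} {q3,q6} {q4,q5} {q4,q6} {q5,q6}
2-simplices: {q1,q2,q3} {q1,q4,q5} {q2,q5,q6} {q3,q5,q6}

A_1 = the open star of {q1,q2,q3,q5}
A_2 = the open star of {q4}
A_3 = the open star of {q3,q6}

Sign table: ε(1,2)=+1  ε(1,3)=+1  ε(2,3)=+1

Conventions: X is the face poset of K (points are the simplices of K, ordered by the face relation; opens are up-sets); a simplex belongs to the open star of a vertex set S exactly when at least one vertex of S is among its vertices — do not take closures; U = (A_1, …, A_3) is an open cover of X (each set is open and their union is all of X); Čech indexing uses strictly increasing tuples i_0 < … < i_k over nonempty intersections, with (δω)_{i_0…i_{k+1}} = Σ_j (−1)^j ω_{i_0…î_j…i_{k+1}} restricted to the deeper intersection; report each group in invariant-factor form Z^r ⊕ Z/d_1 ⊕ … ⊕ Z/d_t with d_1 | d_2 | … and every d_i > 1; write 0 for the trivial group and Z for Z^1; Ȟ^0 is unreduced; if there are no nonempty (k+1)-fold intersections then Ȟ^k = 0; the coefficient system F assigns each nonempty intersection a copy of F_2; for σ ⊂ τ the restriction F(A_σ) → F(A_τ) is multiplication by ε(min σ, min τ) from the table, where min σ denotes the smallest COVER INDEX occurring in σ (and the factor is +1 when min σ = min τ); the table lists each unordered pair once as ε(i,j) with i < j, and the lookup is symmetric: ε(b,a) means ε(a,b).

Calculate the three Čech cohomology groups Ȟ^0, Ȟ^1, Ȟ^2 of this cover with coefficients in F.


cover nerve:
  A1={{q1},{q2},{q3},{q5},{q1,q2},{q1,q3},{q1,q4},{q1,q5},{q2,q3},{q2,q5},{q2,q6},{q3,q5},{q3,q6},{q4,q5},{q5,q6},{q1,q2,q3},{q1,q4,q5},{q2,q5,q6},{q3,q5,q6}} A2={{q4},{q1,q4},{q4,q5},{q4,q6},{q1,q4,q5}} A3={{q3},{q6},{q1,q3},{q2,q3},{q2,q6},{q3,q5},{q3,q6},{q4,q6},{q5,q6},{q1,q2,q3},{q2,q5,q6},{q3,q5,q6}}
  A12={{q1,q4},{q4,q5},{q1,q4,q5}} A13={{q3},{q1,q3},{q2,q3},{q2,q6},{q3,q5},{q3,q6},{q5,q6},{q1,q2,q3},{q2,q5,q6},{q3,q5,q6}} A23={{q4,q6}}
C dims 3,3; δ0: rk_F2 2
Ȟ^0: (3−2)−0=1 ⇒ Z/2
Ȟ^1: (3−0)−2=1 ⇒ Z/2
Ȟ^2: (0−0)−0=0 ⇒ 0

Ȟ^0 ≅ Z/2, Ȟ^1 ≅ Z/2, Ȟ^2 ≅ 0


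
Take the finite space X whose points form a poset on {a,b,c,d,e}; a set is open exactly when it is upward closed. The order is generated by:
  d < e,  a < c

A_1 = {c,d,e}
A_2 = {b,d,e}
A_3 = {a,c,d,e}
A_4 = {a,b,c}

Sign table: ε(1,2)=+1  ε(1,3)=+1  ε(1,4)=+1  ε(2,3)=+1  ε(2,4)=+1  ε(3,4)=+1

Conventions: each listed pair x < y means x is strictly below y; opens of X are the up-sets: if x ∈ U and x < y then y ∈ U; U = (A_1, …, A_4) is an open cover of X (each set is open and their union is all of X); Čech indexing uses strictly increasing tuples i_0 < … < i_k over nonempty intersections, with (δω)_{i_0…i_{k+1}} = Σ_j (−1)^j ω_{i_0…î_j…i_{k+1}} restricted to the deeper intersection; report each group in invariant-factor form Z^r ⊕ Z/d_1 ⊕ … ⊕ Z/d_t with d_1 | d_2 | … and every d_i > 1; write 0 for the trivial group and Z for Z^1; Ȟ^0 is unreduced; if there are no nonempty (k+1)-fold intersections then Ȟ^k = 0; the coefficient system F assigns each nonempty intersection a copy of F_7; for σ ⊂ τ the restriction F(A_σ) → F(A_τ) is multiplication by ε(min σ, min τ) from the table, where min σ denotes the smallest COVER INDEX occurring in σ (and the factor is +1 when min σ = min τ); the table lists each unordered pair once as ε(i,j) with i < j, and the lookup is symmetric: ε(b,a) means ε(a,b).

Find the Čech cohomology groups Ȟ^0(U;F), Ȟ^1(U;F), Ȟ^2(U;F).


nerve of the cover:
  A12={d,e} A13={c,d,e} A14={c} A23={d,e} A24={b} A34={a,c}
  A123={d,e} A134={c}
C dims 4,6,2; δ0: rk_F7 3; δ1: rk_F7 2
Ȟ^0 = (4 − 3) − 0 = 1, so Ȟ^0 ≅ Z/7
Ȟ^1 = (6 − 2) − 3 = 1, so Ȟ^1 ≅ Z/7
Ȟ^2 = (2 − 0) − 2 = 0, so Ȟ^2 ≅ 0

Ȟ^0 ≅ Z/7, Ȟ^1 ≅ Z/7, Ȟ^2 ≅ 0


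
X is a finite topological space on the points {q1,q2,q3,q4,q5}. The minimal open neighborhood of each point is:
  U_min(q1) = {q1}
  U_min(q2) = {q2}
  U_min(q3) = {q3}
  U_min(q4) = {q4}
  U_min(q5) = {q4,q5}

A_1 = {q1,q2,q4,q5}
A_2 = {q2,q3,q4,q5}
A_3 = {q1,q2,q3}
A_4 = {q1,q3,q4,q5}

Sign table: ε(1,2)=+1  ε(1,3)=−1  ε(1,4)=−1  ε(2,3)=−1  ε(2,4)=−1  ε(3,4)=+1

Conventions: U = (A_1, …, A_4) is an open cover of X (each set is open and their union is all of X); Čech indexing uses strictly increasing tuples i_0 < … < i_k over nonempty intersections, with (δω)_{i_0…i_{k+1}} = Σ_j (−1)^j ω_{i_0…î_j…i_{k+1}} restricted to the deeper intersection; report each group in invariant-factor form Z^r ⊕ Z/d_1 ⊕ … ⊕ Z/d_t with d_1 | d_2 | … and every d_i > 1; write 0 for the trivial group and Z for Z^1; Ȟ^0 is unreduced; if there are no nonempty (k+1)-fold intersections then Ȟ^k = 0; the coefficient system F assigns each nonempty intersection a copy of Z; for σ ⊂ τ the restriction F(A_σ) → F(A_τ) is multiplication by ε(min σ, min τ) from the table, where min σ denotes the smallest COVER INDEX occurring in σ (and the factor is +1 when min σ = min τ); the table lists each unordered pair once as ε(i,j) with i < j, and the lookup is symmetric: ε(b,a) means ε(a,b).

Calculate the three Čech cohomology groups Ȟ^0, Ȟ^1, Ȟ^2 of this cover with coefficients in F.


cover nerve:
  A12={q2,q4,q5} A13={q1,q2} A14={q1,q4,q5} A23={q2,q3} A24={q3,q4,q5} A34={q1,q3}
  A123={q2} A124={q4,q5} A134={q1} A234={q3}
C dims 4,6,4; δ0: rk 3, SNF 1^3; δ1: rk 3, SNF 1^3
Ȟ^0: (4−3)−0=1 ⇒ Z
Ȟ^1: (6−3)−3=0 ⇒ 0
Ȟ^2: (4−0)−3=1 ⇒ Z

Ȟ^0 = Z, Ȟ^1 = 0 and Ȟ^2 = Z


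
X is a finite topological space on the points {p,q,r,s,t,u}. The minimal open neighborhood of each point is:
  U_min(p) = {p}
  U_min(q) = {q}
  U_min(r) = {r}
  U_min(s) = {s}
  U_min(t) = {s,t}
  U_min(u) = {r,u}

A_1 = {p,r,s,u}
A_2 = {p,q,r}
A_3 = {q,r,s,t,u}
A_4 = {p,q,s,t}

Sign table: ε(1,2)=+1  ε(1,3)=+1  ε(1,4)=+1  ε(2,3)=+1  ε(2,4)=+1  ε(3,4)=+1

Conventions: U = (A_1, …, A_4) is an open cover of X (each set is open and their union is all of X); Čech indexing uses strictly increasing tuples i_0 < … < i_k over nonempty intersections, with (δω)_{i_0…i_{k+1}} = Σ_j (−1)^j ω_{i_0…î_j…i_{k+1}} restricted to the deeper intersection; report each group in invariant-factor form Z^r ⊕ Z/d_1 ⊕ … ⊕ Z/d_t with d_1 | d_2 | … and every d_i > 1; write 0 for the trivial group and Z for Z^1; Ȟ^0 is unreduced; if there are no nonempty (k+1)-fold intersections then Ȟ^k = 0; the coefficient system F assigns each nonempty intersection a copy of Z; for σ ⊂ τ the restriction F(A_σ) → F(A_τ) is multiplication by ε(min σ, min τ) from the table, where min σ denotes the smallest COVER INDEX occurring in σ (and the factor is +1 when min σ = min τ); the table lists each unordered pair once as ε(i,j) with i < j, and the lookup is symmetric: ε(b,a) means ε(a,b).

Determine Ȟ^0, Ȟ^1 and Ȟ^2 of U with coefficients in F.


nerve of the cover:
  A12={p,r} A13={r,s,u} A14={p,s} A23={q,r} A24={p,q} A34={q,s,t}
  A123={r} A124={p} A134={s} A234={q}
C dims 4,6,4; δ0: rk 3, SNF 1^3; δ1: rk 3, SNF 1^3
Ȟ^0 = (4 − 3) − 0 = 1, so Ȟ^0 ≅ Z
Ȟ^1 = (6 − 3) − 3 = 0, so Ȟ^1 ≅ 0
Ȟ^2 = (4 − 0) − 3 = 1, so Ȟ^2 ≅ Z

Ȟ^0(U;F) ≅ Z, Ȟ^1(U;F) ≅ 0, Ȟ^2(U;F) ≅ Z


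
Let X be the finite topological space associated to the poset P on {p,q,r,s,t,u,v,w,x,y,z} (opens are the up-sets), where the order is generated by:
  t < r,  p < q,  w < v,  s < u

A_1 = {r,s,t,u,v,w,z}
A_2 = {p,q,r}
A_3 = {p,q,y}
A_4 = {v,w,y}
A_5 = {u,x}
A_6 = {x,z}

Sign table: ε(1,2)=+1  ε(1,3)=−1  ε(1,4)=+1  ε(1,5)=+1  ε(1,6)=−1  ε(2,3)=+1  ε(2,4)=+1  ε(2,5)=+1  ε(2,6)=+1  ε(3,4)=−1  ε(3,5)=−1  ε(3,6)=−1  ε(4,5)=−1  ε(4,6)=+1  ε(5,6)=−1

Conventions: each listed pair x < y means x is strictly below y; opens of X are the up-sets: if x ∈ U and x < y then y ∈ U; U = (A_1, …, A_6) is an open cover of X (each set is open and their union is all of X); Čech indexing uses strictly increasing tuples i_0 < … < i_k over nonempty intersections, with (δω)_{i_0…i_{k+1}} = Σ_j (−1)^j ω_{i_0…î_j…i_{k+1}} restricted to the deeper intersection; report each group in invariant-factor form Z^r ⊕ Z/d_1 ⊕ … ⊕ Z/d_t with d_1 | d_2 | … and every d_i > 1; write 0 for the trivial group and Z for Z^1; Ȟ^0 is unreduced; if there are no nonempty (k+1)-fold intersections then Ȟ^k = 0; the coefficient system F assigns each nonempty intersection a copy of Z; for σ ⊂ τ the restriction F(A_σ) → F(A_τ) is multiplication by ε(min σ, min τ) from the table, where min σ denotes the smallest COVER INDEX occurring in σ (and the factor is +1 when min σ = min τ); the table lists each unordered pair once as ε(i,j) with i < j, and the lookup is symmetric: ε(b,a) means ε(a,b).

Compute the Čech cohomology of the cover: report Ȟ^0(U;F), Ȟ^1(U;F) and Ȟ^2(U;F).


cover nerve:
  A12={r} A14={v,w} A15={u} A16={z} A23={p,q} A34={y} A56={x}
C dims 6,7; δ0: rk 6, SNF 1^5·2
Ȟ^0: (6−6)−0=0 ⇒ 0
Ȟ^1: (7−0)−6=1 plus torsion [2] ⇒ Z ⊕ Z/2
Ȟ^2: (0−0)−0=0 ⇒ 0

Ȟ^0 = 0,  Ȟ^1 = Z ⊕ Z/2,  Ȟ^2 = 0


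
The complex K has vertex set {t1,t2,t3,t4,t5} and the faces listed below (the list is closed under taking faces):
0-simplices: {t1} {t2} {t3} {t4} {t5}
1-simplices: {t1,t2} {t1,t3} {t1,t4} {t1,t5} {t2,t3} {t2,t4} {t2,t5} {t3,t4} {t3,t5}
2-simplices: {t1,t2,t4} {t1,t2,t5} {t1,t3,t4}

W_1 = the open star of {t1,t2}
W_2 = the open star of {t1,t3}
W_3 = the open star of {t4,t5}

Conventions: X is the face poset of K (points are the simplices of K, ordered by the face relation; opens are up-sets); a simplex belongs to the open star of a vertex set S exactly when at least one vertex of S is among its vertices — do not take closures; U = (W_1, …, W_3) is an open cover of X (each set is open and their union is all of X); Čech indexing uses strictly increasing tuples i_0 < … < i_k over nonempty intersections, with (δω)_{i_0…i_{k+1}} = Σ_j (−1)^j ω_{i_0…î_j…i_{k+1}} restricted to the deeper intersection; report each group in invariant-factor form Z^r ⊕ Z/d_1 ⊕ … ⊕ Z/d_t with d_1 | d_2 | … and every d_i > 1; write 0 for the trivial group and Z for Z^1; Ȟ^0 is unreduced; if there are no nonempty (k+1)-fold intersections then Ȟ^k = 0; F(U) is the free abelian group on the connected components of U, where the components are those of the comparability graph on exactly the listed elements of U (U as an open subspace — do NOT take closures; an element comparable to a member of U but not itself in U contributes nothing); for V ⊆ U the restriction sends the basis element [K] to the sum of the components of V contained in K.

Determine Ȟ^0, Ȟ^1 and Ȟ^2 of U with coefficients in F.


cover nerve:
  W1={{t1},{t2},{t1,t2},{t1,t3},{t1,t4},{t1,t5},{t2,t3},{t2,t4},{t2,t5},{t1,t2,t4},{t1,t2,t5},{t1,t3,t4}} W2={{t1},{t3},{t1,t2},{t1,t3},{t1,t4},{t1,t5},{t2,t3},{t3,t4},{t3,t5},{t1,t2,t4},{t1,t2,t5},{t1,t3,t4}} W3={{t4},{t5},{t1,t4},{t1,t5},{t2,t4},{t2,t5},{t3,t4},{t3,t5},{t1,t2,t4},{t1,t2,t5},{t1,t3,t4}}
  W12={{t1},{t1,t2},{t1,t3},{t1,t4},{t1,t5},{t2,t3},{t1,t2,t4},{t1,t2,t5},{t1,t3,t4}} W13={{t1,t4},{t1,t5},{t2,t4},{t2,t5},{t1,t2,t4},{t1,t2,t5},{t1,t3,t4}} W23={{t1,t4},{t1,t5},{t3,t4},{t3,t5},{t1,t2,t4},{t1,t2,t5},{t1,t3,t4}}
  W123={{t1,t4},{t1,t5},{t1,t2,t4},{t1,t2,t5},{t1,t3,t4}}
components per intersection:
  W1: {{t1},{t2},{t1,t2},{t1,t3},{t1,t4},{t1,t5},{t2,t3},{t2,t4},{t2,t5},{t1,t2,t4},{t1,t2,t5},{t1,t3,t4}}
  W2: {{t1},{t3},{t1,t2},{t1,t3},{t1,t4},{t1,t5},{t2,t3},{t3,t4},{t3,t5},{t1,t2,t4},{t1,t2,t5},{t1,t3,t4}}
  W3: {{t4},{t1,t4},{t2,t4},{t3,t4},{t1,t2,t4},{t1,t3,t4}} {{t5},{t1,t5},{t2,t5},{t3,t5},{t1,t2,t5}}
  W12: {{t1},{t1,t2},{t1,t3},{t1,t4},{t1,t5},{t1,t2,t4},{t1,t2,t5},{t1,t3,t4}} {{t2,t3}}
  W13: {{t1,t4},{t2,t4},{t1,t2,t4},{t1,t3,t4}} {{t1,t5},{t2,t5},{t1,t2,t5}}
  W23: {{t1,t4},{t3,t4},{t1,t2,t4},{t1,t3,t4}} {{t1,t5},{t1,t2,t5}} {{t3,t5}}
  W123: {{t1,t4},{t1,t2,t4},{t1,t3,t4}} {{t1,t5},{t1,t2,t5}}
C dims 4,7,2; δ0: rk 3, SNF 1^3; δ1: rk 2, SNF 1^2
Ȟ^0: (4−3)−0=1 ⇒ Z
Ȟ^1: (7−2)−3=2 ⇒ Z^2
Ȟ^2: (2−0)−2=0 ⇒ 0

Ȟ^0(U;F) ≅ Z, Ȟ^1(U;F) ≅ Z^2 and Ȟ^2(U;F) ≅ 0


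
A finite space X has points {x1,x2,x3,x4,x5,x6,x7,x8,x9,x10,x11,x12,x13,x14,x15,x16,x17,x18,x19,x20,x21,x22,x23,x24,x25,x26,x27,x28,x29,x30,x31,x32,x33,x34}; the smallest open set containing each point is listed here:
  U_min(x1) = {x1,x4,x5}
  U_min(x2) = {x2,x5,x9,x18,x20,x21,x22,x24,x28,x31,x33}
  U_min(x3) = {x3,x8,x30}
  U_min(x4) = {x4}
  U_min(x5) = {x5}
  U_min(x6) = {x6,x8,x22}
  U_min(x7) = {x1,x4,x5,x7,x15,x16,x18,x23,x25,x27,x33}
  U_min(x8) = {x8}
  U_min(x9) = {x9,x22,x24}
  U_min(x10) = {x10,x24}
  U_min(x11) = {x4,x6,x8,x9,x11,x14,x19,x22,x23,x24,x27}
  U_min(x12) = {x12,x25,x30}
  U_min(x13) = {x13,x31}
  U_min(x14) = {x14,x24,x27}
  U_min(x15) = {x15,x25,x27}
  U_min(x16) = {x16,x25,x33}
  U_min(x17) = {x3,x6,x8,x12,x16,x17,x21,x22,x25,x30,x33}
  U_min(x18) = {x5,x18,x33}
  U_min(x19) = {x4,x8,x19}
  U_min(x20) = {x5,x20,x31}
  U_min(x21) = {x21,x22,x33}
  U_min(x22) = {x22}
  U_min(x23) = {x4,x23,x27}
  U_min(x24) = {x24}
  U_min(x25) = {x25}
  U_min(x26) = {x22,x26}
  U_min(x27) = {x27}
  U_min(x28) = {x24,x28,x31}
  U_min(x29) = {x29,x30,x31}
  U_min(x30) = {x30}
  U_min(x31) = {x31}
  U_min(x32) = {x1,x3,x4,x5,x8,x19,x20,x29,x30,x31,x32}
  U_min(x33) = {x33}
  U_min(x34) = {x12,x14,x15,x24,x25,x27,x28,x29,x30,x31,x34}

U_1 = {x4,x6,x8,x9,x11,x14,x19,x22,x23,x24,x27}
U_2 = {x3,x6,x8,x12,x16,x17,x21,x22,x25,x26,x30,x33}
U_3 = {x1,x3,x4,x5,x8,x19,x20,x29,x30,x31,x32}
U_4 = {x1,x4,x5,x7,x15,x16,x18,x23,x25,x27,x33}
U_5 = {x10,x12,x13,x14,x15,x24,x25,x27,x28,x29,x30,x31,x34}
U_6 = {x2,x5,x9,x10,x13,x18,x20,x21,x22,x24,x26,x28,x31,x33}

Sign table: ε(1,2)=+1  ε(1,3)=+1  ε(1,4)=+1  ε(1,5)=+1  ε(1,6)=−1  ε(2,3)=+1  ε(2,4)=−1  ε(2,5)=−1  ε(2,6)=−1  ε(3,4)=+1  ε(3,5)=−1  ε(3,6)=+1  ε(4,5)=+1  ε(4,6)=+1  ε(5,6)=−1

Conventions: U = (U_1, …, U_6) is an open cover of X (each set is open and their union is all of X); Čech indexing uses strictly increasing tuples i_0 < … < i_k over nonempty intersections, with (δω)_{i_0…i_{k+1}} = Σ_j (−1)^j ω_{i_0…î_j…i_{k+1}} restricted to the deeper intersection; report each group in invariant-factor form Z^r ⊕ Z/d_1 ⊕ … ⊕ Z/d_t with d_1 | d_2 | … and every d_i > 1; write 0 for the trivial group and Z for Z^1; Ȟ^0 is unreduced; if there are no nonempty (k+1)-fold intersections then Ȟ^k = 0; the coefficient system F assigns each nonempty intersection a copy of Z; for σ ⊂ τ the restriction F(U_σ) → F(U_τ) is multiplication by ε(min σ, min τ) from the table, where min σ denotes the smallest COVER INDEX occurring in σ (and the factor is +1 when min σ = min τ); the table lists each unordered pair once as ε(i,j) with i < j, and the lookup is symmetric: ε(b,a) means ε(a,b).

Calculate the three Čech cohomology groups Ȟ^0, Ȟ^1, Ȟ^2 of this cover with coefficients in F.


Ȟ^0 = 0; Ȟ^1 = Z/2; Ȟ^2 = Z

nonempty overlaps:
  U12={x6,x8,x22} U13={x4,x8,x19} U14={x4,x23,x27} U15={x14,x24,x27} U16={x9,x22,x24} U23={x3,x8,x30} U24={x16,x25,x33} U25={x12,x25,x30} U26={x21,x22,x26,x33} U34={x1,x4,x5} U35={x29,x30,x31} U36={x5,x20,x31} U45={x15,x25,x27} U46={x5,x18,x33} U56={x10,x13,x24,x28,x31}
  U123={x8} U126={x22} U134={x4} U145={x27} U156={x24} U235={x30} U245={x25} U246={x33} U346={x5} U356={x31}
C dims 6,15,10; δ0: rk 6, SNF 1^5·2; δ1: rk 9, SNF 1^9
degree 0: 6−6−0 = 0 → Ȟ^0 ≅ 0
degree 1: 15−9−6 = 0 plus torsion [2] → Ȟ^1 ≅ Z/2
degree 2: 10−0−9 = 1 → Ȟ^2 ≅ Z


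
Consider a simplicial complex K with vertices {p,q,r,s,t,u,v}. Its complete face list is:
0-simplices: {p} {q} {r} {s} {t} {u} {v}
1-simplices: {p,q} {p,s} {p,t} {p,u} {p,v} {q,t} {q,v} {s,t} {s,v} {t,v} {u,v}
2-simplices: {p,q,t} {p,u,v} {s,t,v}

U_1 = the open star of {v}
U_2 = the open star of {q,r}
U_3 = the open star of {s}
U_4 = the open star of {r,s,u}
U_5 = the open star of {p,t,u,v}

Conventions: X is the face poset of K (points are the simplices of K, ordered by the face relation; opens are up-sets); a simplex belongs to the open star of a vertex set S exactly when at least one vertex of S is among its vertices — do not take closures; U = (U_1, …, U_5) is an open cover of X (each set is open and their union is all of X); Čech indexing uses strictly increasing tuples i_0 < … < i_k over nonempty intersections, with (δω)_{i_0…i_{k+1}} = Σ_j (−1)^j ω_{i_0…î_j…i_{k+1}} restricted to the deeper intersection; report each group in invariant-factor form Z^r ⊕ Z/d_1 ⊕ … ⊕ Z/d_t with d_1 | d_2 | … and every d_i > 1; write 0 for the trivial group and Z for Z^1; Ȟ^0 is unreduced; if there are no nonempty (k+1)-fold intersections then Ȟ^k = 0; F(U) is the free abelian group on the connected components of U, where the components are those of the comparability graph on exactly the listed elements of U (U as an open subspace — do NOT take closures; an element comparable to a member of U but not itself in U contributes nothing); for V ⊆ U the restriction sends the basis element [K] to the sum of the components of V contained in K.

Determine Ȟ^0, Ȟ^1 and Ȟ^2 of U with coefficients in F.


cover nerve:
  U1={{v},{p,v},{q,v},{s,v},{t,v},{u,v},{p,u,v},{s,t,v}} U2={{q},{r},{p,q},{q,t},{q,v},{p,q,t}} U3={{s},{p,s},{s,t},{s,v},{s,t,v}} U4={{r},{s},{u},{p,s},{p,u},{s,t},{s,v},{u,v},{p,u,v},{s,t,v}} U5={{p},{t},{u},{v},{p,q},{p,s},{p,t},{p,u},{p,v},{q,t},{q,v},{s,t},{s,v},{t,v},{u,v},{p,q,t},{p,u,v},{s,t,v}}
  U12={{q,v}} U13={{s,v},{s,t,v}} U14={{s,v},{u,v},{p,u,v},{s,t,v}} U15={{v},{p,v},{q,v},{s,v},{t,v},{u,v},{p,u,v},{s,t,v}} U24={{r}} U25={{p,q},{q,t},{q,v},{p,q,t}} U34={{s},{p,s},{s,t},{s,v},{s,t,v}} U35={{p,s},{s,t},{s,v},{s,t,v}} U45={{u},{p,s},{p,u},{s,t},{s,v},{u,v},{p,u,v},{s,t,v}}
  U125={{q,v}} U134={{s,v},{s,t,v}} U135={{s,v},{s,t,v}} U145={{s,v},{u,v},{p,u,v},{s,t,v}} U345={{p,s},{s,t},{s,v},{s,t,v}}
  U1345={{s,v},{s,t,v}}
components per intersection:
  U1: {{v},{p,v},{q,v},{s,v},{t,v},{u,v},{p,u,v},{s,t,v}}
  U2: {{q},{p,q},{q,t},{q,v},{p,q,t}} {{r}}
  U3: {{s},{p,s},{s,t},{s,v},{s,t,v}}
  U4: {{r}} {{s},{p,s},{s,t},{s,v},{s,t,v}} {{u},{p,u},{u,v},{p,u,v}}
  U5: {{p},{t},{u},{v},{p,q},{p,s},{p,t},{p,u},{p,v},{q,t},{q,v},{s,t},{s,v},{t,v},{u,v},{p,q,t},{p,u,v},{s,t,v}}
  U12: {{q,v}}
  U13: {{s,v},{s,t,v}}
  U14: {{s,v},{s,t,v}} {{u,v},{p,u,v}}
  U15: {{v},{p,v},{q,v},{s,v},{t,v},{u,v},{p,u,v},{s,t,v}}
  U24: {{r}}
  U25: {{p,q},{q,t},{p,q,t}} {{q,v}}
  U34: {{s},{p,s},{s,t},{s,v},{s,t,v}}
  U35: {{p,s}} {{s,t},{s,v},{s,t,v}}
  U45: {{u},{p,u},{u,v},{p,u,v}} {{p,s}} {{s,t},{s,v},{s,t,v}}
  U125: {{q,v}}
  U134: {{s,v},{s,t,v}}
  U135: {{s,v},{s,t,v}}
  U145: {{s,v},{s,t,v}} {{u,v},{p,u,v}}
  U345: {{p,s}} {{s,t},{s,v},{s,t,v}}
  U1345: {{s,v},{s,t,v}}
C dims 8,14,7,1; δ0: rk 6, SNF 1^6; δ1: rk 6, SNF 1^6; δ2: rk 1, SNF 1^1
Ȟ^0: (8−6)−0=2 ⇒ Z^2
Ȟ^1: (14−6)−6=2 ⇒ Z^2
Ȟ^2: (7−1)−6=0 ⇒ 0

Ȟ^0 = Z^2; Ȟ^1 = Z^2; Ȟ^2 = 0


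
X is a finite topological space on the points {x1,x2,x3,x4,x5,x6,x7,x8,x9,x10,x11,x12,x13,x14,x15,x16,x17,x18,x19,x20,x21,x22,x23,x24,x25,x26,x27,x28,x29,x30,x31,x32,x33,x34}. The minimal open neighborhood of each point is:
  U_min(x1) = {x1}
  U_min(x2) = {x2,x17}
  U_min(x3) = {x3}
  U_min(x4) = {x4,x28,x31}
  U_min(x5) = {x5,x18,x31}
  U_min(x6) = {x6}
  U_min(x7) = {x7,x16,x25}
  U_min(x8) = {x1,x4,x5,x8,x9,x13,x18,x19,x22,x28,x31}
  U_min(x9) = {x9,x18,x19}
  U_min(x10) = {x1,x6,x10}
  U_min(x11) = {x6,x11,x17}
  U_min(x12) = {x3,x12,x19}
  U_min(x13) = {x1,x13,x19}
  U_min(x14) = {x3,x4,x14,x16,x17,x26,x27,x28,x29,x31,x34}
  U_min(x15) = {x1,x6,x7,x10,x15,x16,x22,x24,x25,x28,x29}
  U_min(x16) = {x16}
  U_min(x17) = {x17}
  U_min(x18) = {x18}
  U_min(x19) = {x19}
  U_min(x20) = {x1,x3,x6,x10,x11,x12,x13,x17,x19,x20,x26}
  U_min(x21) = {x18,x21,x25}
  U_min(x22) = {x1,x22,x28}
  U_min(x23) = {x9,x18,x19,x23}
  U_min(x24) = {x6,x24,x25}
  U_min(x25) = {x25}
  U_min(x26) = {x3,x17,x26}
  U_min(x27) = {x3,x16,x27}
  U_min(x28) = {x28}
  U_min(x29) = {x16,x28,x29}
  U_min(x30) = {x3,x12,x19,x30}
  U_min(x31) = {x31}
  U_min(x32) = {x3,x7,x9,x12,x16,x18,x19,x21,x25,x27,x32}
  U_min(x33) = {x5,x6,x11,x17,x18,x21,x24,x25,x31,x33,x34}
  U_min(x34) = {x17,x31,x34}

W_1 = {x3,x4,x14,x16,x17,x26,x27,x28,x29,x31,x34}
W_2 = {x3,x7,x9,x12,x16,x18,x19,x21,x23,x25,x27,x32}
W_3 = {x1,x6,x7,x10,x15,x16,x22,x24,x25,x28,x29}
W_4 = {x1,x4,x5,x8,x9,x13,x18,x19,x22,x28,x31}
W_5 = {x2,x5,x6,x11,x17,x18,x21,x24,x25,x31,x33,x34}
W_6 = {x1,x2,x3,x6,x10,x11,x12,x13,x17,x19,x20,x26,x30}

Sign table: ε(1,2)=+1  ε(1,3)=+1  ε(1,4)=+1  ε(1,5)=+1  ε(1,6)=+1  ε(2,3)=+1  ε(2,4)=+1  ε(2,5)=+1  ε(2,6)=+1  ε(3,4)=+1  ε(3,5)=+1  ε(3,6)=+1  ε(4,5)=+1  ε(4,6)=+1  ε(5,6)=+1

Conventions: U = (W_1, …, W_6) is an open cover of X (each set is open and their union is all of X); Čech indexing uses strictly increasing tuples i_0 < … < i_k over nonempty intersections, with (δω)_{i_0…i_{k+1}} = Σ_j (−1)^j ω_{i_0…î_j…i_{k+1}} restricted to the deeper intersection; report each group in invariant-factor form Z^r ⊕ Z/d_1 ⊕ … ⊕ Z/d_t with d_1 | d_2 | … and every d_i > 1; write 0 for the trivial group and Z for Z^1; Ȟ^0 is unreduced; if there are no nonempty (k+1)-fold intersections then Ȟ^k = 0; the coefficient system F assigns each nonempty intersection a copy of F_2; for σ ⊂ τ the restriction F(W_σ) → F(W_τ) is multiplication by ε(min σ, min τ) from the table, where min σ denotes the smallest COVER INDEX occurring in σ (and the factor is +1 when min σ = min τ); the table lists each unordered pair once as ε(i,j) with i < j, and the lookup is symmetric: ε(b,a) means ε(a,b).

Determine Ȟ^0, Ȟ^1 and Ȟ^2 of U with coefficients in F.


Ȟ^0 = Z/2,  Ȟ^1 = Z/2,  Ȟ^2 = Z/2

nonempty intersections:
  W12={x3,x16,x27} W13={x16,x28,x29} W14={x4,x28,x31} W15={x17,x31,x34} W16={x3,x17,x26} W23={x7,x16,x25} W24={x9,x18,x19} W25={x18,x21,x25} W26={x3,x12,x19} W34={x1,x22,x28} W35={x6,x24,x25} W36={x1,x6,x10} W45={x5,x18,x31} W46={x1,x13,x19} W56={x2,x6,x11,x17}
  W123={x16} W126={x3} W134={x28} W145={x31} W156={x17} W235={x25} W245={x18} W246={x19} W346={x1} W356={x6}
C dims 6,15,10; δ0: rk_F2 5; δ1: rk_F2 9
Ȟ^0: (6−5)−0=1 ⇒ Z/2
Ȟ^1: (15−9)−5=1 ⇒ Z/2
Ȟ^2: (10−0)−9=1 ⇒ Z/2
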